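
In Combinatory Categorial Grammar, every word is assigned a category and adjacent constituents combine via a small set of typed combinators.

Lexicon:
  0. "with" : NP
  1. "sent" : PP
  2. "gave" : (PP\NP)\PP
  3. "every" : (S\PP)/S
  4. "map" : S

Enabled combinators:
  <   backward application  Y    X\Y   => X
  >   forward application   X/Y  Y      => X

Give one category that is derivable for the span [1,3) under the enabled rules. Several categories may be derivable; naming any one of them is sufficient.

PP\NP

[0,5] S   <
  [0,3] PP   <
    [0,1] "with" : NP
    [1,3] PP\NP   <
      [1,2] "sent" : PP
      [2,3] "gave" : (PP\NP)\PP
  [3,5] S\PP   >
    [3,4] "every" : (S\PP)/S
    [4,5] "map" : S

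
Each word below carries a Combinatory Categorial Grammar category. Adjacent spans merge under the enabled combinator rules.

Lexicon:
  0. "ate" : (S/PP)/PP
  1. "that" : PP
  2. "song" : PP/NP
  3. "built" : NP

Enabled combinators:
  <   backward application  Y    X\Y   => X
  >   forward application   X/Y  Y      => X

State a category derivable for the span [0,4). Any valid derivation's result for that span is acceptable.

[0,4] S   >
  [0,2] S/PP   >
    [0,1] "ate" : (S/PP)/PP
    [1,2] "that" : PP
  [2,4] PP   >
    [2,3] "song" : PP/NP
    [3,4] "built" : NP

S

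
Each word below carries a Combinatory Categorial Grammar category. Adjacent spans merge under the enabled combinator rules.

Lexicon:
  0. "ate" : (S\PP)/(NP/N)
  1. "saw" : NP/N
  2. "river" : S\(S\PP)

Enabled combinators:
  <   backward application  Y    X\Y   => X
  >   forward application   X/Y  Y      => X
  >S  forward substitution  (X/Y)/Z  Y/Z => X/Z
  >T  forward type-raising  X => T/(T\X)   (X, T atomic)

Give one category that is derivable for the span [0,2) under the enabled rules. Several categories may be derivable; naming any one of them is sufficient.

[0,3] S   <
  [0,2] S\PP   >
    [0,1] "ate" : (S\PP)/(NP/N)
    [1,2] "saw" : NP/N
  [2,3] "river" : S\(S\PP)

S\PP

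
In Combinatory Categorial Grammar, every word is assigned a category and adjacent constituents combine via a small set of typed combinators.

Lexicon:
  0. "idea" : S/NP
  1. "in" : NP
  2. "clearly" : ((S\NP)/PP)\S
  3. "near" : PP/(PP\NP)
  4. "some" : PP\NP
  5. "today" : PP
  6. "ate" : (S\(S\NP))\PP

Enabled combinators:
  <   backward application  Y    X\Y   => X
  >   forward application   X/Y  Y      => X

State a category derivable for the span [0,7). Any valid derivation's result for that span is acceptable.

S

[0,7] S   <
  [0,5] S\NP   >
    [0,3] (S\NP)/PP   <
      [0,2] S   >
        [0,1] "idea" : S/NP
        [1,2] "in" : NP
      [2,3] "clearly" : ((S\NP)/PP)\S
    [3,5] PP   >
      [3,4] "near" : PP/(PP\NP)
      [4,5] "some" : PP\NP
  [5,7] S\(S\NP)   <
    [5,6] "today" : PP
    [6,7] "ate" : (S\(S\NP))\PP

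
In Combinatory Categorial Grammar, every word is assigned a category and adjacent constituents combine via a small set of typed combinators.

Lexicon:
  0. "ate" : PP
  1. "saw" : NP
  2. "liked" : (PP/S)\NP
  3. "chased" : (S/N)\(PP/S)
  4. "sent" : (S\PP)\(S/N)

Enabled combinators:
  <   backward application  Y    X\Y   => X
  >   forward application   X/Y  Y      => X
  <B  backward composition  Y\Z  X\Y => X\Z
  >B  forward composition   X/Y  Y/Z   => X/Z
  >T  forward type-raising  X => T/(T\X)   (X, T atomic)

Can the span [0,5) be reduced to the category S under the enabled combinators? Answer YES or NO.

[0,5] S   >
  [0,1] S/(S\PP)   >T
    [0,1] "ate" : PP
  [1,5] S\PP   <
    [1,4] S/N   <
      [1,3] PP/S   <
        [1,2] "saw" : NP
        [2,3] "liked" : (PP/S)\NP
      [3,4] "chased" : (S/N)\(PP/S)
    [4,5] "sent" : (S\PP)\(S/N)

YES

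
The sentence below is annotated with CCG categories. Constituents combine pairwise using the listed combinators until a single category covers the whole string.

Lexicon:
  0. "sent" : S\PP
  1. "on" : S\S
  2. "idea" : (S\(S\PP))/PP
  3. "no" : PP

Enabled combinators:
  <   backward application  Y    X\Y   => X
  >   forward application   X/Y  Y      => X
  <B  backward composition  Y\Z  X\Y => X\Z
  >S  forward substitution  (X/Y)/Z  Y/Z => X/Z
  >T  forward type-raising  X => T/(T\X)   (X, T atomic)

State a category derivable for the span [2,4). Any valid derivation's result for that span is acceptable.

[0,4] S   <
  [0,2] S\PP   <B
    [0,1] "sent" : S\PP
    [1,2] "on" : S\S
  [2,4] S\(S\PP)   >
    [2,3] "idea" : (S\(S\PP))/PP
    [3,4] "no" : PP

S\(S\PP)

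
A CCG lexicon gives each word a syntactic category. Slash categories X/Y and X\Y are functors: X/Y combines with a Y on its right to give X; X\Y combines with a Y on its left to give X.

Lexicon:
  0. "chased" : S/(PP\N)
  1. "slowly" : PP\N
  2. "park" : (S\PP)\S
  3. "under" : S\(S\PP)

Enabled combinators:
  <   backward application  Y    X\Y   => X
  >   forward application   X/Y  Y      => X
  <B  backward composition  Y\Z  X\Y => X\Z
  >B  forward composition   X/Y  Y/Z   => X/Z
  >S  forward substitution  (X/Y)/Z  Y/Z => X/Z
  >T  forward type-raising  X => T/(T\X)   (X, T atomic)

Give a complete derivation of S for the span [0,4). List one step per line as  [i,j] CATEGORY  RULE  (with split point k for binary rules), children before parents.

[0,1] S/(PP\N)  lex  "chased"
[1,2] PP\N  lex  "slowly"
[0,2] S  >  k=1
[2,3] (S\PP)\S  lex  "park"
[0,3] S\PP  <  k=2
[3,4] S\(S\PP)  lex  "under"
[0,4] S  <  k=3

[0,4] S   <
  [0,3] S\PP   <
    [0,2] S   >
      [0,1] "chased" : S/(PP\N)
      [1,2] "slowly" : PP\N
    [2,3] "park" : (S\PP)\S
  [3,4] "under" : S\(S\PP)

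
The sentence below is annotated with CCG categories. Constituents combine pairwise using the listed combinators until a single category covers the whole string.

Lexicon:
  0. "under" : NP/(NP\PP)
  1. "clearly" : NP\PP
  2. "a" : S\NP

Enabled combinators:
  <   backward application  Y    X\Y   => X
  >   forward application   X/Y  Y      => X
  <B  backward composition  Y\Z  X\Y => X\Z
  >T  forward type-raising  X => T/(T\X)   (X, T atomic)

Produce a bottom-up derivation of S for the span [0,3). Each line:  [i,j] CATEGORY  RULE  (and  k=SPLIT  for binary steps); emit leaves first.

[0,1] NP/(NP\PP)  lex  "under"
[1,2] NP\PP  lex  "clearly"
[0,2] NP  >  k=1
[2,3] S\NP  lex  "a"
[0,3] S  <  k=2

[0,3] S   <
  [0,2] NP   >
    [0,1] "under" : NP/(NP\PP)
    [1,2] "clearly" : NP\PP
  [2,3] "a" : S\NP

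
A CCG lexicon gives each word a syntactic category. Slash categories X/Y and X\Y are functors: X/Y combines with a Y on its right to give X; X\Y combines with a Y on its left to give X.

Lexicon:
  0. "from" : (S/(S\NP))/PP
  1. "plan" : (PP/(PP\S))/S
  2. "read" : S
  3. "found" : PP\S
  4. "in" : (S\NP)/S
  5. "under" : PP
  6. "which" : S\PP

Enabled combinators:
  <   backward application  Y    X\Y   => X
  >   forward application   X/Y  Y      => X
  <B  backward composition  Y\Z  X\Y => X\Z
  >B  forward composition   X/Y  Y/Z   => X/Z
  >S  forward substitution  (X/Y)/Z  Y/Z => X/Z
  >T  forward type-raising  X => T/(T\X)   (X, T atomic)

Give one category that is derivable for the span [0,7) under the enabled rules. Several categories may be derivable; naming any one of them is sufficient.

S

[0,7] S   >
  [0,4] S/(S\NP)   >
    [0,1] "from" : (S/(S\NP))/PP
    [1,4] PP   >
      [1,3] PP/(PP\S)   >
        [1,2] "plan" : (PP/(PP\S))/S
        [2,3] "read" : S
      [3,4] "found" : PP\S
  [4,7] S\NP   >
    [4,5] "in" : (S\NP)/S
    [5,7] S   <
      [5,6] "under" : PP
      [6,7] "which" : S\PP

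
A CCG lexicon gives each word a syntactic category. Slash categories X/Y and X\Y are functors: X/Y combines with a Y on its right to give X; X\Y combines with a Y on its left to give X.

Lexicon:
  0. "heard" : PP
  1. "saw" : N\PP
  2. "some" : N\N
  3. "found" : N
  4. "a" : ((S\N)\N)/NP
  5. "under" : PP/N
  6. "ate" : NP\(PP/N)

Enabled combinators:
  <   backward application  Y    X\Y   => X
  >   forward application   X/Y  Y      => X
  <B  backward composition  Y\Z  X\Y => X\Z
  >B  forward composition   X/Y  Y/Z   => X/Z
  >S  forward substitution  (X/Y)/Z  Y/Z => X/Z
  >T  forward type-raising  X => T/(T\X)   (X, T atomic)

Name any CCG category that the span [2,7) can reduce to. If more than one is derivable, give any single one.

[0,7] S   <
  [0,2] N   >
    [0,1] N/(N\PP)   >T
      [0,1] "heard" : PP
    [1,2] "saw" : N\PP
  [2,7] S\N   <B
    [2,3] "some" : N\N
    [3,7] S\N   <
      [3,4] "found" : N
      [4,7] (S\N)\N   >
        [4,5] "a" : ((S\N)\N)/NP
        [5,7] NP   <
          [5,6] "under" : PP/N
          [6,7] "ate" : NP\(PP/N)

S\N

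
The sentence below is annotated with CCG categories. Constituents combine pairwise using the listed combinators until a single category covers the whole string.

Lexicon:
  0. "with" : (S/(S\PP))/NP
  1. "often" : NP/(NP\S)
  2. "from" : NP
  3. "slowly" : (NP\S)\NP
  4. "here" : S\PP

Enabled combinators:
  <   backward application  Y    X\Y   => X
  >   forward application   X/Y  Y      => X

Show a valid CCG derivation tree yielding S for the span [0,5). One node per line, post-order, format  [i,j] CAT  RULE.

[0,1] (S/(S\PP))/NP  lex  "with"
[1,2] NP/(NP\S)  lex  "often"
[2,3] NP  lex  "from"
[3,4] (NP\S)\NP  lex  "slowly"
[2,4] NP\S  <  k=3
[1,4] NP  >  k=2
[0,4] S/(S\PP)  >  k=1
[4,5] S\PP  lex  "here"
[0,5] S  >  k=4

[0,5] S   >
  [0,4] S/(S\PP)   >
    [0,1] "with" : (S/(S\PP))/NP
    [1,4] NP   >
      [1,2] "often" : NP/(NP\S)
      [2,4] NP\S   <
        [2,3] "from" : NP
        [3,4] "slowly" : (NP\S)\NP
  [4,5] "here" : S\PP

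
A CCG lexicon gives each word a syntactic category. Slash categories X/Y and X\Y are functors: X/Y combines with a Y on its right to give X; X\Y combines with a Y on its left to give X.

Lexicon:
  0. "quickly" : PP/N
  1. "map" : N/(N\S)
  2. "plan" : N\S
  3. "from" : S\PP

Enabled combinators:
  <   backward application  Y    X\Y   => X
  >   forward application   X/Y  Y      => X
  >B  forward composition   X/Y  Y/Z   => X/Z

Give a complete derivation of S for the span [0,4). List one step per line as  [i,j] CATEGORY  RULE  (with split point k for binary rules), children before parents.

[0,4] S   <
  [0,3] PP   >
    [0,1] "quickly" : PP/N
    [1,3] N   >
      [1,2] "map" : N/(N\S)
      [2,3] "plan" : N\S
  [3,4] "from" : S\PP

[0,1] PP/N  lex  "quickly"
[1,2] N/(N\S)  lex  "map"
[2,3] N\S  lex  "plan"
[1,3] N  >  k=2
[0,3] PP  >  k=1
[3,4] S\PP  lex  "from"
[0,4] S  <  k=3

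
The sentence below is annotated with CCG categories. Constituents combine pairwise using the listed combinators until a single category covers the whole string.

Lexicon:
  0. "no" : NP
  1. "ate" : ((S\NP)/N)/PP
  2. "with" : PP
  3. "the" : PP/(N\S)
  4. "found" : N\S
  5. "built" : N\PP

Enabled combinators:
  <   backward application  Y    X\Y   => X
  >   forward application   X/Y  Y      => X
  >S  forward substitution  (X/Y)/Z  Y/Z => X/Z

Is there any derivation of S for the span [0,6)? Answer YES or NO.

YES

[0,6] S   <
  [0,1] "no" : NP
  [1,6] S\NP   >
    [1,3] (S\NP)/N   >
      [1,2] "ate" : ((S\NP)/N)/PP
      [2,3] "with" : PP
    [3,6] N   <
      [3,5] PP   >
        [3,4] "the" : PP/(N\S)
        [4,5] "found" : N\S
      [5,6] "built" : N\PP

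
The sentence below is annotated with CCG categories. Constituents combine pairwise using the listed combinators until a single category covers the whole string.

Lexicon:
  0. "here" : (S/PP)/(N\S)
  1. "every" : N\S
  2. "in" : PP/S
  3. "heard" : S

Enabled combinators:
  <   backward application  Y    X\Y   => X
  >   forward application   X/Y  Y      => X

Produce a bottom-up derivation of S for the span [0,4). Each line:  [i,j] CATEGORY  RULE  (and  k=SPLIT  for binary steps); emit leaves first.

[0,4] S   >
  [0,2] S/PP   >
    [0,1] "here" : (S/PP)/(N\S)
    [1,2] "every" : N\S
  [2,4] PP   >
    [2,3] "in" : PP/S
    [3,4] "heard" : S

[0,1] (S/PP)/(N\S)  lex  "here"
[1,2] N\S  lex  "every"
[0,2] S/PP  >  k=1
[2,3] PP/S  lex  "in"
[3,4] S  lex  "heard"
[2,4] PP  >  k=3
[0,4] S  >  k=2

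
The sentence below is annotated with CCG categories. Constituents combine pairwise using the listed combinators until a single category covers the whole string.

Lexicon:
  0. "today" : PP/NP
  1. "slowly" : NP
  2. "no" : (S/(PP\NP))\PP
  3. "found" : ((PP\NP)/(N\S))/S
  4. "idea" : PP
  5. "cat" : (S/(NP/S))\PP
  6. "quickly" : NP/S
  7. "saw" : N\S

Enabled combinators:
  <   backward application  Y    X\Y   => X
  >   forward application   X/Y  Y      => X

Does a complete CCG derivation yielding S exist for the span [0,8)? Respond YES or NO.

YES

[0,8] S   >
  [0,3] S/(PP\NP)   <
    [0,2] PP   >
      [0,1] "today" : PP/NP
      [1,2] "slowly" : NP
    [2,3] "no" : (S/(PP\NP))\PP
  [3,8] PP\NP   >
    [3,7] (PP\NP)/(N\S)   >
      [3,4] "found" : ((PP\NP)/(N\S))/S
      [4,7] S   >
        [4,6] S/(NP/S)   <
          [4,5] "idea" : PP
          [5,6] "cat" : (S/(NP/S))\PP
        [6,7] "quickly" : NP/S
    [7,8] "saw" : N\S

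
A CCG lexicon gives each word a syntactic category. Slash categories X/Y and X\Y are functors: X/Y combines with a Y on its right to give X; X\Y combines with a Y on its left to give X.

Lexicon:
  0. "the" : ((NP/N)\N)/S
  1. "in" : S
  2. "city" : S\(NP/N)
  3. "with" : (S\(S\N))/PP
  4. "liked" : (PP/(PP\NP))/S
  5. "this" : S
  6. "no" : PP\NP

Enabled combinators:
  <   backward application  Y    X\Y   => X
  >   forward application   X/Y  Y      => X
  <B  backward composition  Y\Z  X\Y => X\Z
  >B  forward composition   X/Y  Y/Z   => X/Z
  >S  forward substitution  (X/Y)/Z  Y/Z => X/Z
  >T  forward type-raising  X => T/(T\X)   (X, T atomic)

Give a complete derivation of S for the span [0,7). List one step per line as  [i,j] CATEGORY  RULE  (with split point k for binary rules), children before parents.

[0,7] S   <
  [0,3] S\N   <B
    [0,2] (NP/N)\N   >
      [0,1] "the" : ((NP/N)\N)/S
      [1,2] "in" : S
    [2,3] "city" : S\(NP/N)
  [3,7] S\(S\N)   >
    [3,4] "with" : (S\(S\N))/PP
    [4,7] PP   >
      [4,6] PP/(PP\NP)   >
        [4,5] "liked" : (PP/(PP\NP))/S
        [5,6] "this" : S
      [6,7] "no" : PP\NP

[0,1] ((NP/N)\N)/S  lex  "the"
[1,2] S  lex  "in"
[0,2] (NP/N)\N  >  k=1
[2,3] S\(NP/N)  lex  "city"
[0,3] S\N  <B  k=2
[3,4] (S\(S\N))/PP  lex  "with"
[4,5] (PP/(PP\NP))/S  lex  "liked"
[5,6] S  lex  "this"
[4,6] PP/(PP\NP)  >  k=5
[6,7] PP\NP  lex  "no"
[4,7] PP  >  k=6
[3,7] S\(S\N)  >  k=4
[0,7] S  <  k=3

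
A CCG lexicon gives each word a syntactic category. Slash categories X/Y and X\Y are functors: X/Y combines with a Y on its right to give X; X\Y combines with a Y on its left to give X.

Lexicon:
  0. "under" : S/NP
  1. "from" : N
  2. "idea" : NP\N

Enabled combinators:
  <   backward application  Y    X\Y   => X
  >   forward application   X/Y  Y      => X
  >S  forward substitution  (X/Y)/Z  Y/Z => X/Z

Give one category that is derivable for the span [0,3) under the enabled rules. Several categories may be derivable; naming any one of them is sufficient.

[0,3] S   >
  [0,1] "under" : S/NP
  [1,3] NP   <
    [1,2] "from" : N
    [2,3] "idea" : NP\N

S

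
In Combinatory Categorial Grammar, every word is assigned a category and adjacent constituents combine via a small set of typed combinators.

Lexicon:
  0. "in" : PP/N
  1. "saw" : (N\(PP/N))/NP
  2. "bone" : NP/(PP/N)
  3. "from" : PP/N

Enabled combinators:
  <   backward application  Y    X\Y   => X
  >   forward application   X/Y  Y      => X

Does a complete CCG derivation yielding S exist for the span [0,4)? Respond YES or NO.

NO

PP/N (N\(PP/N))/NP NP/(PP/N) PP/N
CKY chart[0,4] = {N}; S ∉ chart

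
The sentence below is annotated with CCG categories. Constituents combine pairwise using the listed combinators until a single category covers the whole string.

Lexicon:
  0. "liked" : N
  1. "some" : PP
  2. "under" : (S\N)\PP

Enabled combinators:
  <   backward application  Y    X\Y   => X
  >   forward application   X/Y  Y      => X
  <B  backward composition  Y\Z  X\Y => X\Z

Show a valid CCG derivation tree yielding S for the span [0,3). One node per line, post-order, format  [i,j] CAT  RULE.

[0,1] N  lex  "liked"
[1,2] PP  lex  "some"
[2,3] (S\N)\PP  lex  "under"
[1,3] S\N  <  k=2
[0,3] S  <  k=1

[0,3] S   <
  [0,1] "liked" : N
  [1,3] S\N   <
    [1,2] "some" : PP
    [2,3] "under" : (S\N)\PP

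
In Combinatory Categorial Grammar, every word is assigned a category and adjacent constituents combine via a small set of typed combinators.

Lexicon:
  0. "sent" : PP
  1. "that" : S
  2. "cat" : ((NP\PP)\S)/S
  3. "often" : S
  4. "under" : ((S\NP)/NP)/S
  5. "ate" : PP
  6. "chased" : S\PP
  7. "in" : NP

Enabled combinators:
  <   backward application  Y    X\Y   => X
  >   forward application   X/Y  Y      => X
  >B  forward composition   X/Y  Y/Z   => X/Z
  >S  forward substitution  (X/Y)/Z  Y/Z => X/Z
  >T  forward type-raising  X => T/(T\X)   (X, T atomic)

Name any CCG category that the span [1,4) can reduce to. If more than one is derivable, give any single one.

NP\PP

[0,8] S   <
  [0,4] NP   <
    [0,1] "sent" : PP
    [1,4] NP\PP   <
      [1,2] "that" : S
      [2,4] (NP\PP)\S   >
        [2,3] "cat" : ((NP\PP)\S)/S
        [3,4] "often" : S
  [4,8] S\NP   >
    [4,7] (S\NP)/NP   >
      [4,5] "under" : ((S\NP)/NP)/S
      [5,7] S   >
        [5,6] S/(S\PP)   >T
          [5,6] "ate" : PP
        [6,7] "chased" : S\PP
    [7,8] "in" : NP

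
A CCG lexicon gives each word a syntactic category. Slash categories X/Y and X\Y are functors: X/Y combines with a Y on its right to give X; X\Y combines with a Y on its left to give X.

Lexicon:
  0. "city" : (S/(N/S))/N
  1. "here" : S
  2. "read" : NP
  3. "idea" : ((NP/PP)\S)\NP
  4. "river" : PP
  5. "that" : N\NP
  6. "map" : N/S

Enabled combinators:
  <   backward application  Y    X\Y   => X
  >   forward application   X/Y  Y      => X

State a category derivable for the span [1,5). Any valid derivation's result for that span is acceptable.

NP

[0,7] S   >
  [0,6] S/(N/S)   >
    [0,1] "city" : (S/(N/S))/N
    [1,6] N   <
      [1,5] NP   >
        [1,4] NP/PP   <
          [1,2] "here" : S
          [2,4] (NP/PP)\S   <
            [2,3] "read" : NP
            [3,4] "idea" : ((NP/PP)\S)\NP
        [4,5] "river" : PP
      [5,6] "that" : N\NP
  [6,7] "map" : N/S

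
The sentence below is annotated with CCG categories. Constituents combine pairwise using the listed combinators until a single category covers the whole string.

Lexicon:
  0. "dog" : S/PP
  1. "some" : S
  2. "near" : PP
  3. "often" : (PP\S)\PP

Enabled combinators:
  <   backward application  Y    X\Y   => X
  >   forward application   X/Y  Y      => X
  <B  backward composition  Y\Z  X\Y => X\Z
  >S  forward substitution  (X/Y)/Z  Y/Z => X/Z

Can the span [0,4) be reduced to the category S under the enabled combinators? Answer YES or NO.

YES

[0,4] S   >
  [0,1] "dog" : S/PP
  [1,4] PP   <
    [1,2] "some" : S
    [2,4] PP\S   <
      [2,3] "near" : PP
      [3,4] "often" : (PP\S)\PP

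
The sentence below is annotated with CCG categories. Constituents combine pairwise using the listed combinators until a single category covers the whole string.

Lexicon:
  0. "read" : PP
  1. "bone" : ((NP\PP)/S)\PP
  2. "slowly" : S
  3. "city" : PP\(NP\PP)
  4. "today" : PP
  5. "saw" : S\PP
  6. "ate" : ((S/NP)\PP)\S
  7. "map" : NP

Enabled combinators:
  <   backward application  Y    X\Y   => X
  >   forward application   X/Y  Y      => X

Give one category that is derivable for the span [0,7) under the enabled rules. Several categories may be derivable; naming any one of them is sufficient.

[0,8] S   >
  [0,7] S/NP   <
    [0,4] PP   <
      [0,3] NP\PP   >
        [0,2] (NP\PP)/S   <
          [0,1] "read" : PP
          [1,2] "bone" : ((NP\PP)/S)\PP
        [2,3] "slowly" : S
      [3,4] "city" : PP\(NP\PP)
    [4,7] (S/NP)\PP   <
      [4,6] S   <
        [4,5] "today" : PP
        [5,6] "saw" : S\PP
      [6,7] "ate" : ((S/NP)\PP)\S
  [7,8] "map" : NP

S/NP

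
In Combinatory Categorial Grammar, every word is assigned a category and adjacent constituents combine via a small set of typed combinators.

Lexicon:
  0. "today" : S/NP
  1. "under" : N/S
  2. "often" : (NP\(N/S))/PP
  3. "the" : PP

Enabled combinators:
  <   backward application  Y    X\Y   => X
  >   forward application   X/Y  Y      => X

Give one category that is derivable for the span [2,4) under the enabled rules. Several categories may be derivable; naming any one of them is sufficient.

NP\(N/S)

[0,4] S   >
  [0,1] "today" : S/NP
  [1,4] NP   <
    [1,2] "under" : N/S
    [2,4] NP\(N/S)   >
      [2,3] "often" : (NP\(N/S))/PP
      [3,4] "the" : PP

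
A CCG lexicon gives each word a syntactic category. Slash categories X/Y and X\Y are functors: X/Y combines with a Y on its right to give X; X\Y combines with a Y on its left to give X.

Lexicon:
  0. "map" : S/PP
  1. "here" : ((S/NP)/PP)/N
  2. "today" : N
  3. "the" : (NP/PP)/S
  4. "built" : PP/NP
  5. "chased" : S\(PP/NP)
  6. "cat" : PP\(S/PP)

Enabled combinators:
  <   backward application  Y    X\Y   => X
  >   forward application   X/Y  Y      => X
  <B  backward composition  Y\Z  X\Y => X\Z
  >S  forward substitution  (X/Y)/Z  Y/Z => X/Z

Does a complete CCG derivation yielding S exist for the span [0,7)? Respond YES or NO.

[0,7] S   >
  [0,1] "map" : S/PP
  [1,7] PP   <
    [1,6] S/PP   >S
      [1,3] (S/NP)/PP   >
        [1,2] "here" : ((S/NP)/PP)/N
        [2,3] "today" : N
      [3,6] NP/PP   >
        [3,4] "the" : (NP/PP)/S
        [4,6] S   <
          [4,5] "built" : PP/NP
          [5,6] "chased" : S\(PP/NP)
    [6,7] "cat" : PP\(S/PP)

YES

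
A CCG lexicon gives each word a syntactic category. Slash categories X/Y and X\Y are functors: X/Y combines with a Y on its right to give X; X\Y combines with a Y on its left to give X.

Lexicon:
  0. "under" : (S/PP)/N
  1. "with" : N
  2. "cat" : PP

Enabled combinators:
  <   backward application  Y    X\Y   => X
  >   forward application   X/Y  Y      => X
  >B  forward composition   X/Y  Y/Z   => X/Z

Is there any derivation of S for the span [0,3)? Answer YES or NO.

[0,3] S   >
  [0,2] S/PP   >
    [0,1] "under" : (S/PP)/N
    [1,2] "with" : N
  [2,3] "cat" : PP

YES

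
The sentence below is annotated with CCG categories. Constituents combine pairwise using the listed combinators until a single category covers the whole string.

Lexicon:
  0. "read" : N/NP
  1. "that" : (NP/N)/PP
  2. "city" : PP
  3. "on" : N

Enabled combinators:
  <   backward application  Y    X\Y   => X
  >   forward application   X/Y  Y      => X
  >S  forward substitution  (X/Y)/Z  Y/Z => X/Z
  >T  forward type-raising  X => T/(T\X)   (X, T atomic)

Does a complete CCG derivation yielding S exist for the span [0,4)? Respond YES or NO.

N/NP (NP/N)/PP PP N
CKY chart[0,4] = {N, N/(N\N), NP/(NP\N), PP/(PP\N), S/(S\N)}; S ∉ chart

NO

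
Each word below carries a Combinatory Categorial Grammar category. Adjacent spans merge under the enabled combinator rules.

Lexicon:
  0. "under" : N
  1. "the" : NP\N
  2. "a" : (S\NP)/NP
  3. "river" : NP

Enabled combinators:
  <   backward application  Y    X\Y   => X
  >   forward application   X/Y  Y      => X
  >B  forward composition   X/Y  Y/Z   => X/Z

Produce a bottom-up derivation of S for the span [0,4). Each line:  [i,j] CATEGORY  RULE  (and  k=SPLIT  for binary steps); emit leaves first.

[0,4] S   <
  [0,2] NP   <
    [0,1] "under" : N
    [1,2] "the" : NP\N
  [2,4] S\NP   >
    [2,3] "a" : (S\NP)/NP
    [3,4] "river" : NP

[0,1] N  lex  "under"
[1,2] NP\N  lex  "the"
[0,2] NP  <  k=1
[2,3] (S\NP)/NP  lex  "a"
[3,4] NP  lex  "river"
[2,4] S\NP  >  k=3
[0,4] S  <  k=2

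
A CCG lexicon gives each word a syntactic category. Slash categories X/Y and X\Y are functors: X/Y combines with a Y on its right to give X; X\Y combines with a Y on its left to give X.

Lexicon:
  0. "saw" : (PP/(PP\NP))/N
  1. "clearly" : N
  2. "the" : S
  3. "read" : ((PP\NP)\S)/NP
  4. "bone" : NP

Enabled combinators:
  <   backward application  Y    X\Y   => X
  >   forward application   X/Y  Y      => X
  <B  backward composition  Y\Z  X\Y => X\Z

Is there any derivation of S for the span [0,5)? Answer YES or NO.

NO

(PP/(PP\NP))/N N S ((PP\NP)\S)/NP NP
CKY chart[0,5] = {PP}; S ∉ chart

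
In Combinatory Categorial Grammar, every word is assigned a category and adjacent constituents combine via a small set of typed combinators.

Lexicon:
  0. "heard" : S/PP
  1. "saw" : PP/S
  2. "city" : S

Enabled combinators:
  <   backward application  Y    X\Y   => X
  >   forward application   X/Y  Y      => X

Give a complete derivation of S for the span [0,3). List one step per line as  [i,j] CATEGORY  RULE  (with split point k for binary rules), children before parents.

[0,1] S/PP  lex  "heard"
[1,2] PP/S  lex  "saw"
[2,3] S  lex  "city"
[1,3] PP  >  k=2
[0,3] S  >  k=1

[0,3] S   >
  [0,1] "heard" : S/PP
  [1,3] PP   >
    [1,2] "saw" : PP/S
    [2,3] "city" : S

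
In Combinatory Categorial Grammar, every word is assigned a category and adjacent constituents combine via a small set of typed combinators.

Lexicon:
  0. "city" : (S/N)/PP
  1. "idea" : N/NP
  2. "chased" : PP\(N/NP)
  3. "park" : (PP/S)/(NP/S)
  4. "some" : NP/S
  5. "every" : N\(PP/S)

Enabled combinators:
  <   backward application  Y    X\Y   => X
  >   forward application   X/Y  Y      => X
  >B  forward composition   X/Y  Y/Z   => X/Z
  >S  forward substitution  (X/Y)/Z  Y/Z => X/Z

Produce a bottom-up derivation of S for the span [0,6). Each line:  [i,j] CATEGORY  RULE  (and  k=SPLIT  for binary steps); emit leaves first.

[0,1] (S/N)/PP  lex  "city"
[1,2] N/NP  lex  "idea"
[2,3] PP\(N/NP)  lex  "chased"
[1,3] PP  <  k=2
[0,3] S/N  >  k=1
[3,4] (PP/S)/(NP/S)  lex  "park"
[4,5] NP/S  lex  "some"
[3,5] PP/S  >  k=4
[5,6] N\(PP/S)  lex  "every"
[3,6] N  <  k=5
[0,6] S  >  k=3

[0,6] S   >
  [0,3] S/N   >
    [0,1] "city" : (S/N)/PP
    [1,3] PP   <
      [1,2] "idea" : N/NP
      [2,3] "chased" : PP\(N/NP)
  [3,6] N   <
    [3,5] PP/S   >
      [3,4] "park" : (PP/S)/(NP/S)
      [4,5] "some" : NP/S
    [5,6] "every" : N\(PP/S)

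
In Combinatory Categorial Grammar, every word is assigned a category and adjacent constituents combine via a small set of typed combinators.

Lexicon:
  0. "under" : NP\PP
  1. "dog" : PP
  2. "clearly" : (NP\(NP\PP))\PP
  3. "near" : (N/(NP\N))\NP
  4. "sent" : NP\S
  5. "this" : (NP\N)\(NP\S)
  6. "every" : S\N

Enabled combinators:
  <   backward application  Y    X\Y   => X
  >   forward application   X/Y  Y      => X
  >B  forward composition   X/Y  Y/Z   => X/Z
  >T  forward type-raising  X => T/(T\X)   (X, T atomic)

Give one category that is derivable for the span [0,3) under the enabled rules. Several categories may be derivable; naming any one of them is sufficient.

NP

[0,7] S   <
  [0,6] N   >
    [0,4] N/(NP\N)   <
      [0,3] NP   <
        [0,1] "under" : NP\PP
        [1,3] NP\(NP\PP)   <
          [1,2] "dog" : PP
          [2,3] "clearly" : (NP\(NP\PP))\PP
      [3,4] "near" : (N/(NP\N))\NP
    [4,6] NP\N   <
      [4,5] "sent" : NP\S
      [5,6] "this" : (NP\N)\(NP\S)
  [6,7] "every" : S\N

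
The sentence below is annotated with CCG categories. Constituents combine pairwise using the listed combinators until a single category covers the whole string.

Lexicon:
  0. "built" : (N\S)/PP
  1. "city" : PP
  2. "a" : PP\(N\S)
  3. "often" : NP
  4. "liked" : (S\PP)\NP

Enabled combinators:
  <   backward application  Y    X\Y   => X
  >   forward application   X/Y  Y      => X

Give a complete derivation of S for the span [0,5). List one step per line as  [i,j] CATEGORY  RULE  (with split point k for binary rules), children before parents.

[0,1] (N\S)/PP  lex  "built"
[1,2] PP  lex  "city"
[0,2] N\S  >  k=1
[2,3] PP\(N\S)  lex  "a"
[0,3] PP  <  k=2
[3,4] NP  lex  "often"
[4,5] (S\PP)\NP  lex  "liked"
[3,5] S\PP  <  k=4
[0,5] S  <  k=3

[0,5] S   <
  [0,3] PP   <
    [0,2] N\S   >
      [0,1] "built" : (N\S)/PP
      [1,2] "city" : PP
    [2,3] "a" : PP\(N\S)
  [3,5] S\PP   <
    [3,4] "often" : NP
    [4,5] "liked" : (S\PP)\NP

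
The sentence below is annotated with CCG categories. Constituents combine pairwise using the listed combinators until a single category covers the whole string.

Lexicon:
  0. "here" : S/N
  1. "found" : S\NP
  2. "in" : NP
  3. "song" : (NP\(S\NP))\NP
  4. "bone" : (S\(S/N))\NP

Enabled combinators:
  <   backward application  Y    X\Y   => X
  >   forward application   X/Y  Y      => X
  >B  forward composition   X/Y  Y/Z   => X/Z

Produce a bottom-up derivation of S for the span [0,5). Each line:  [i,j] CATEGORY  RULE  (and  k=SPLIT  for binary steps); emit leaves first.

[0,1] S/N  lex  "here"
[1,2] S\NP  lex  "found"
[2,3] NP  lex  "in"
[3,4] (NP\(S\NP))\NP  lex  "song"
[2,4] NP\(S\NP)  <  k=3
[1,4] NP  <  k=2
[4,5] (S\(S/N))\NP  lex  "bone"
[1,5] S\(S/N)  <  k=4
[0,5] S  <  k=1

[0,5] S   <
  [0,1] "here" : S/N
  [1,5] S\(S/N)   <
    [1,4] NP   <
      [1,2] "found" : S\NP
      [2,4] NP\(S\NP)   <
        [2,3] "in" : NP
        [3,4] "song" : (NP\(S\NP))\NP
    [4,5] "bone" : (S\(S/N))\NP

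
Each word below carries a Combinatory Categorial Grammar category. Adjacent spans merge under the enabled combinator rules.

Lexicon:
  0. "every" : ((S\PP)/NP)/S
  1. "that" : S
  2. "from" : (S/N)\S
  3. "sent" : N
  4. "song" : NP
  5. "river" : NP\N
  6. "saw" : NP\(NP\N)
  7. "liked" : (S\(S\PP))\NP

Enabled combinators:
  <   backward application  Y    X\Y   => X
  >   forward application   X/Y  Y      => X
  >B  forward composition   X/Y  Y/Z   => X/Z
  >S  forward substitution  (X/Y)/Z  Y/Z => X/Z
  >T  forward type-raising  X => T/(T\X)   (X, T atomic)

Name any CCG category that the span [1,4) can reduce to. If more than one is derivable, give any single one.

[0,8] S   <
  [0,5] S\PP   >
    [0,4] (S\PP)/NP   >
      [0,1] "every" : ((S\PP)/NP)/S
      [1,4] S   >
        [1,3] S/N   <
          [1,2] "that" : S
          [2,3] "from" : (S/N)\S
        [3,4] "sent" : N
    [4,5] "song" : NP
  [5,8] S\(S\PP)   <
    [5,7] NP   <
      [5,6] "river" : NP\N
      [6,7] "saw" : NP\(NP\N)
    [7,8] "liked" : (S\(S\PP))\NP

S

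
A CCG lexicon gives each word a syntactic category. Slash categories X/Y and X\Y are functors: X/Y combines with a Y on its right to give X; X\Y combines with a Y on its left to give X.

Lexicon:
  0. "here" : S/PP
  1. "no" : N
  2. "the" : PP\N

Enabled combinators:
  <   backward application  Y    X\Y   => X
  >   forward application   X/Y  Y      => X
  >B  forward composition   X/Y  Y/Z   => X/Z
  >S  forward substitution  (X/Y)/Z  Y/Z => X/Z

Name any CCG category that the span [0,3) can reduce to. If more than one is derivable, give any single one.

[0,3] S   >
  [0,1] "here" : S/PP
  [1,3] PP   <
    [1,2] "no" : N
    [2,3] "the" : PP\N

S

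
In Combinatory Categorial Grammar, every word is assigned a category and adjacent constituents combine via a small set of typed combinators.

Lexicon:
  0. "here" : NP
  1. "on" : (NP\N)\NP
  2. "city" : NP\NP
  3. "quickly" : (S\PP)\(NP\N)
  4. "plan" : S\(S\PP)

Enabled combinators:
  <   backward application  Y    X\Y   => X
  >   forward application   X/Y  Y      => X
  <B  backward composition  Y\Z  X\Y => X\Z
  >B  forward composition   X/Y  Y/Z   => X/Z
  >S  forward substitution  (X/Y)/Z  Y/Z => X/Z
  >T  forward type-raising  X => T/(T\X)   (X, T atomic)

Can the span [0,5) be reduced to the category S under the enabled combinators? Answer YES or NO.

YES

[0,5] S   <
  [0,4] S\PP   <
    [0,3] NP\N   <B
      [0,2] NP\N   <
        [0,1] "here" : NP
        [1,2] "on" : (NP\N)\NP
      [2,3] "city" : NP\NP
    [3,4] "quickly" : (S\PP)\(NP\N)
  [4,5] "plan" : S\(S\PP)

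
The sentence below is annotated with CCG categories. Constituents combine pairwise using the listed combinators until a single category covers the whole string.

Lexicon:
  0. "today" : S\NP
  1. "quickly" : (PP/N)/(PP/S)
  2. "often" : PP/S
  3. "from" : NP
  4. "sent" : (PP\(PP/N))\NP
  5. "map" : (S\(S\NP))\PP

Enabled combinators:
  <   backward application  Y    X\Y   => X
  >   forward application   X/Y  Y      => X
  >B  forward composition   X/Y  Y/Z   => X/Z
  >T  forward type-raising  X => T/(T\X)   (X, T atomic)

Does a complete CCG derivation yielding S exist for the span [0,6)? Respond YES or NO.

YES

[0,6] S   <
  [0,1] "today" : S\NP
  [1,6] S\(S\NP)   <
    [1,5] PP   <
      [1,3] PP/N   >
        [1,2] "quickly" : (PP/N)/(PP/S)
        [2,3] "often" : PP/S
      [3,5] PP\(PP/N)   <
        [3,4] "from" : NP
        [4,5] "sent" : (PP\(PP/N))\NP
    [5,6] "map" : (S\(S\NP))\PP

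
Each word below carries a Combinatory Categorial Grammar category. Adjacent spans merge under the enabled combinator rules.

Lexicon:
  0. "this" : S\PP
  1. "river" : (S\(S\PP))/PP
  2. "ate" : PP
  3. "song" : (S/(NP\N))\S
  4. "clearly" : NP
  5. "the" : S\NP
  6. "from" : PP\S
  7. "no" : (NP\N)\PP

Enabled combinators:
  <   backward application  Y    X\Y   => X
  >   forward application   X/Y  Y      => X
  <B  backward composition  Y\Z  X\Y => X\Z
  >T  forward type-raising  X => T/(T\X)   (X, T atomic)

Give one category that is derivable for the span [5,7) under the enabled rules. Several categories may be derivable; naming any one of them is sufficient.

[0,8] S   >
  [0,4] S/(NP\N)   <
    [0,3] S   <
      [0,1] "this" : S\PP
      [1,3] S\(S\PP)   >
        [1,2] "river" : (S\(S\PP))/PP
        [2,3] "ate" : PP
    [3,4] "song" : (S/(NP\N))\S
  [4,8] NP\N   <
    [4,7] PP   >
      [4,5] PP/(PP\NP)   >T
        [4,5] "clearly" : NP
      [5,7] PP\NP   <B
        [5,6] "the" : S\NP
        [6,7] "from" : PP\S
    [7,8] "no" : (NP\N)\PP

PP\NP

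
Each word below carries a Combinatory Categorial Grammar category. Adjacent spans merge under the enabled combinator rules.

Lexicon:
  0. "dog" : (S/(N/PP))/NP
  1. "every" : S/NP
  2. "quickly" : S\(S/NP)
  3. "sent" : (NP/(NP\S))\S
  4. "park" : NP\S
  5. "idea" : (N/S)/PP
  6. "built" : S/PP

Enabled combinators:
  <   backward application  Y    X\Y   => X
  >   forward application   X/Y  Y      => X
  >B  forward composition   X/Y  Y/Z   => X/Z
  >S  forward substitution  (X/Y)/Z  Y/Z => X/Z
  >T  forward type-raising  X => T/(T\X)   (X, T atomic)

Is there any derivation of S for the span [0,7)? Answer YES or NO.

[0,7] S   >
  [0,5] S/(N/PP)   >
    [0,1] "dog" : (S/(N/PP))/NP
    [1,5] NP   >
      [1,4] NP/(NP\S)   <
        [1,3] S   <
          [1,2] "every" : S/NP
          [2,3] "quickly" : S\(S/NP)
        [3,4] "sent" : (NP/(NP\S))\S
      [4,5] "park" : NP\S
  [5,7] N/PP   >S
    [5,6] "idea" : (N/S)/PP
    [6,7] "built" : S/PP

YES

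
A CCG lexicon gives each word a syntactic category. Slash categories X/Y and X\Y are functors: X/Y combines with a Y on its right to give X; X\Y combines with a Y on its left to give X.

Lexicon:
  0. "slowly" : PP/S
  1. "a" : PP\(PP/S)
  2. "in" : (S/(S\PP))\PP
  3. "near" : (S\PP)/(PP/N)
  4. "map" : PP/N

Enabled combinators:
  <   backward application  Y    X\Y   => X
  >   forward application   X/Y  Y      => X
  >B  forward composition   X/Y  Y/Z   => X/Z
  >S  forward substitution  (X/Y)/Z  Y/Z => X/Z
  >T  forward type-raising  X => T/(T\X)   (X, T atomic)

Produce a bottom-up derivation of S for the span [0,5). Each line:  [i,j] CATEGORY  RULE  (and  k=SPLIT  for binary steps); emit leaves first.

[0,1] PP/S  lex  "slowly"
[1,2] PP\(PP/S)  lex  "a"
[0,2] PP  <  k=1
[2,3] (S/(S\PP))\PP  lex  "in"
[0,3] S/(S\PP)  <  k=2
[3,4] (S\PP)/(PP/N)  lex  "near"
[4,5] PP/N  lex  "map"
[3,5] S\PP  >  k=4
[0,5] S  >  k=3

[0,5] S   >
  [0,3] S/(S\PP)   <
    [0,2] PP   <
      [0,1] "slowly" : PP/S
      [1,2] "a" : PP\(PP/S)
    [2,3] "in" : (S/(S\PP))\PP
  [3,5] S\PP   >
    [3,4] "near" : (S\PP)/(PP/N)
    [4,5] "map" : PP/N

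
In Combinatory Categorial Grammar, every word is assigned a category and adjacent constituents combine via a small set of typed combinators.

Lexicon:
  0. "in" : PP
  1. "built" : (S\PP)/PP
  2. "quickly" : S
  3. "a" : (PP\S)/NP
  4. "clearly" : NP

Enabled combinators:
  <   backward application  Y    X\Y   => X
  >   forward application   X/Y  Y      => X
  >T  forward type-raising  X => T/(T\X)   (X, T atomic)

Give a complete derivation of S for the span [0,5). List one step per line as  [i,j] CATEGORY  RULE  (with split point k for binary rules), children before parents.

[0,1] PP  lex  "in"
[0,1] S/(S\PP)  >T
[1,2] (S\PP)/PP  lex  "built"
[2,3] S  lex  "quickly"
[3,4] (PP\S)/NP  lex  "a"
[4,5] NP  lex  "clearly"
[3,5] PP\S  >  k=4
[2,5] PP  <  k=3
[1,5] S\PP  >  k=2
[0,5] S  >  k=1

[0,5] S   >
  [0,1] S/(S\PP)   >T
    [0,1] "in" : PP
  [1,5] S\PP   >
    [1,2] "built" : (S\PP)/PP
    [2,5] PP   <
      [2,3] "quickly" : S
      [3,5] PP\S   >
        [3,4] "a" : (PP\S)/NP
        [4,5] "clearly" : NP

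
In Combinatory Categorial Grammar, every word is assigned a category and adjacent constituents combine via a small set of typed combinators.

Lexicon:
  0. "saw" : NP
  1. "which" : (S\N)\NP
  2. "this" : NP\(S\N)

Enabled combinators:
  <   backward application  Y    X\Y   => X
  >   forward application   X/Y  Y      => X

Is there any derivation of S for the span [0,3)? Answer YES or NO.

NO

NP (S\N)\NP NP\(S\N)
CKY chart[0,3] = {NP}; S ∉ chart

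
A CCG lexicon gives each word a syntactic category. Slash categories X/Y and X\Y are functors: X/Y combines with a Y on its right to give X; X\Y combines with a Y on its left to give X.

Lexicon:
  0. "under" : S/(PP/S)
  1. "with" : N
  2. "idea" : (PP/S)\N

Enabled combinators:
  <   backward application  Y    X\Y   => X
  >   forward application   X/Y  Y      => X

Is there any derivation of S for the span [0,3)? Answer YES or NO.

[0,3] S   >
  [0,1] "under" : S/(PP/S)
  [1,3] PP/S   <
    [1,2] "with" : N
    [2,3] "idea" : (PP/S)\N

YES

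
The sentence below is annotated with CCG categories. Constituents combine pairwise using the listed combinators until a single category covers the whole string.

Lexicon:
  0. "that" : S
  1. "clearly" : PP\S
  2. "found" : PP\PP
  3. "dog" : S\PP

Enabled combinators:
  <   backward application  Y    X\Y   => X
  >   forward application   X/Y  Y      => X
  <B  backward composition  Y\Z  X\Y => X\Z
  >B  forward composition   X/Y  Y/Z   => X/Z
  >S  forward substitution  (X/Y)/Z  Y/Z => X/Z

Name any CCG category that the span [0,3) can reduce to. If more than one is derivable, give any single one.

PP

[0,4] S   <
  [0,3] PP   <
    [0,1] "that" : S
    [1,3] PP\S   <B
      [1,2] "clearly" : PP\S
      [2,3] "found" : PP\PP
  [3,4] "dog" : S\PP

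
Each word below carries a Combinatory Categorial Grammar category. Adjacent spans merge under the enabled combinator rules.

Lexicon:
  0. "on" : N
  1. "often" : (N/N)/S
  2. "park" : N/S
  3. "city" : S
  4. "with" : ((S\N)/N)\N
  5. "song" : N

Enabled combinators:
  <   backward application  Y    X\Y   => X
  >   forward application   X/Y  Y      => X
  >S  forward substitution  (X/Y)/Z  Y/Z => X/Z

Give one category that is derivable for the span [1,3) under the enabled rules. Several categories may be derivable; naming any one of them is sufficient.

[0,6] S   <
  [0,1] "on" : N
  [1,6] S\N   >
    [1,5] (S\N)/N   <
      [1,4] N   >
        [1,3] N/S   >S
          [1,2] "often" : (N/N)/S
          [2,3] "park" : N/S
        [3,4] "city" : S
      [4,5] "with" : ((S\N)/N)\N
    [5,6] "song" : N

N/S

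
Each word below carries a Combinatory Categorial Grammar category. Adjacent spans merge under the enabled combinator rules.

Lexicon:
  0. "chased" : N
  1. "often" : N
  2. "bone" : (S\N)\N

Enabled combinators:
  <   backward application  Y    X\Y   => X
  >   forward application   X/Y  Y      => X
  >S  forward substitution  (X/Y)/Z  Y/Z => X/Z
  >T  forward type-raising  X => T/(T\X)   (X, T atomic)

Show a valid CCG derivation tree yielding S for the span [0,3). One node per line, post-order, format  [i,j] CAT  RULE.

[0,3] S   <
  [0,1] "chased" : N
  [1,3] S\N   <
    [1,2] "often" : N
    [2,3] "bone" : (S\N)\N

[0,1] N  lex  "chased"
[1,2] N  lex  "often"
[2,3] (S\N)\N  lex  "bone"
[1,3] S\N  <  k=2
[0,3] S  <  k=1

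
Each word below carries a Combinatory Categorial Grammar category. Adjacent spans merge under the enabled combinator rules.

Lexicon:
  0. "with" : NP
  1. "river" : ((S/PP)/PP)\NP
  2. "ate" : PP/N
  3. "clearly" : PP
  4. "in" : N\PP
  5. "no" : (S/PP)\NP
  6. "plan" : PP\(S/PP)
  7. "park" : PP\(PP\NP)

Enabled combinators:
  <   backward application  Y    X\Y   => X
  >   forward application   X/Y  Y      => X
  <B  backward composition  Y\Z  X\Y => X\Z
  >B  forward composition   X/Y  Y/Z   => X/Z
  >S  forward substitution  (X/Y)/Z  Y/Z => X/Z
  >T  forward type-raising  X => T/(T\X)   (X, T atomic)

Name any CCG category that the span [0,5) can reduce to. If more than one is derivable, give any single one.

S/PP

[0,8] S   >
  [0,5] S/PP   >
    [0,2] (S/PP)/PP   <
      [0,1] "with" : NP
      [1,2] "river" : ((S/PP)/PP)\NP
    [2,5] PP   >
      [2,3] "ate" : PP/N
      [3,5] N   >
        [3,4] N/(N\PP)   >T
          [3,4] "clearly" : PP
        [4,5] "in" : N\PP
  [5,8] PP   <
    [5,7] PP\NP   <B
      [5,6] "no" : (S/PP)\NP
      [6,7] "plan" : PP\(S/PP)
    [7,8] "park" : PP\(PP\NP)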